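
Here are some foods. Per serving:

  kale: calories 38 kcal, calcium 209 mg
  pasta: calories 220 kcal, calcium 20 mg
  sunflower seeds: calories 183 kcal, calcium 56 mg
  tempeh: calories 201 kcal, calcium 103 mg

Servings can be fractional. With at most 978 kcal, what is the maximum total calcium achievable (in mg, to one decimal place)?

Calcium per kcal: kale 5.5, tempeh 0.5124, sunflower seeds 0.306, pasta 0.09091.
With no serving limits, spend the whole calories allowance on kale: 978 kcal / 38 kcal × 209 mg = 5379.0 mg.

5379.0 mg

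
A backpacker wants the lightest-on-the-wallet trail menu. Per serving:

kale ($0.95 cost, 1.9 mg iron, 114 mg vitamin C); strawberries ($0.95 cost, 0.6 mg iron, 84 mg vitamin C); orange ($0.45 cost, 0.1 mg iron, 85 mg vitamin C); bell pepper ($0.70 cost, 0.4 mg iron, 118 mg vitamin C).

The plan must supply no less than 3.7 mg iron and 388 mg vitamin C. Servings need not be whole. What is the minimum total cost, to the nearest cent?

$2.69

kale only: max(3.7/1.9, 388/114) = 3.404 servings → $3.23.
strawberries only: max(3.7/0.6, 388/84) = 6.167 servings → $5.86.
orange only: max(3.7/0.1, 388/85) = 37 servings → $16.65.
bell pepper only: max(3.7/0.4, 388/118) = 9.25 servings → $6.47.
kale + strawberries with both tight: 0.8553 servings and 3.458 servings → $4.10.
kale + orange with both tight: 1.837 servings and 2.101 servings → $2.69.
kale + bell pepper with both tight: 1.576 servings and 1.766 servings → $2.73.
strawberries + orange with both targets exact would need a negative amount; discard.
strawberries + bell pepper: the both-tight solution has a negative serving — not a feasible corner.
orange + bell pepper: intersection lies outside the first quadrant.
So the least-cost plan costs $2.69.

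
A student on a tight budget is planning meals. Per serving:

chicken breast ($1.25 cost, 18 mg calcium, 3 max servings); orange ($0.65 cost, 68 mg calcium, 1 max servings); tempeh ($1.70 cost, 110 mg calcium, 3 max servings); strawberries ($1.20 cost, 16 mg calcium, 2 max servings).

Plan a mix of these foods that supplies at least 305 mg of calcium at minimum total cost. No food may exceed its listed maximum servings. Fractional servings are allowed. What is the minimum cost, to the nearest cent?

$4.31

Cost per mg of calcium: orange $0.0096, tempeh $0.0155, chicken breast $0.0694, strawberries $0.0750.
Take 1 serving of orange: +68.0 mg calcium for $0.65 (total $0.65, still need 237.0 mg).
Take 2.155 servings of tempeh: +237.0 mg calcium for $3.66 (total $4.31, still need 0.0 mg).
Greedy by cheapest-per-mg is optimal for a single linear constraint, so the minimum cost is $4.31.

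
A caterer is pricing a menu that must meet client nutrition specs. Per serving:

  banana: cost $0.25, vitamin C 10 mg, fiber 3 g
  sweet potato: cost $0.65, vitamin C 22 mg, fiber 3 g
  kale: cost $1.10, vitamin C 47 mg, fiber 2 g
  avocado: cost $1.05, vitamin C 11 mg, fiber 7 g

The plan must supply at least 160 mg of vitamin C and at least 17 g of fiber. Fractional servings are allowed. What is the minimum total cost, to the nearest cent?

$3.81

A basic optimal solution has at most two foods positive. Try each food alone and each pair with both targets met exactly.
banana only: max(160/10, 17/3) = 16 servings → $4.00.
sweet potato only: max(160/22, 17/3) = 7.273 servings → $4.73.
kale only: max(160/47, 17/2) = 8.5 servings → $9.35.
avocado only: max(160/11, 17/7) = 14.55 servings → $15.27.
banana + sweet potato: intersection lies outside the first quadrant.
banana + kale with both tight: 3.959 servings and 2.562 servings → $3.81.
banana + avocado with both targets exact would need a negative amount; discard.
sweet potato + kale with both tight: 4.938 servings and 1.093 servings → $4.41.
sweet potato + avocado: the both-tight solution has a negative serving — not a feasible corner.
kale + avocado with both tight: 3.039 servings and 1.56 servings → $4.98.
So the least-cost plan costs $3.81.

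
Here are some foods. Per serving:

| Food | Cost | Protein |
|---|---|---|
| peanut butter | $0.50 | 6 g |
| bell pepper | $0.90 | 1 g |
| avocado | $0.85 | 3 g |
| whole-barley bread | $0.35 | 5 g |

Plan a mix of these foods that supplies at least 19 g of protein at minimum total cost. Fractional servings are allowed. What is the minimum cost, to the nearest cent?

$1.33

Cost per g of protein: whole-barley bread $0.0700, peanut butter $0.0833, avocado $0.2833, bell pepper $0.9000.
With no serving limits, use only whole-barley bread: 19 g / 5 g = 3.8 servings × $0.35 = $1.33.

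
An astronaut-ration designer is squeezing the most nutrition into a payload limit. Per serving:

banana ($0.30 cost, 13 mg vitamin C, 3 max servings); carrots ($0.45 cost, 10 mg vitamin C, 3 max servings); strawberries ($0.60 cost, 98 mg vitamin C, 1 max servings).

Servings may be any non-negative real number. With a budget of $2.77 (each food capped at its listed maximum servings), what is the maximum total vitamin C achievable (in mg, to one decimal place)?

Vitamin C per dollar: strawberries 163.3, banana 43.33, carrots 22.22.
Take 1 serving of strawberries: spends $0.60, +98.0 mg vitamin C (running total 98.0 mg).
Take 3 servings of banana: spends $0.90, +39.0 mg vitamin C (running total 137.0 mg).
Take 2.822 servings of carrots: spends $1.27, +28.2 mg vitamin C (running total 165.2 mg).
Filling greedily by vitamin C-per-dollar is optimal for one linear limit, giving 165.2 mg.

165.2 mg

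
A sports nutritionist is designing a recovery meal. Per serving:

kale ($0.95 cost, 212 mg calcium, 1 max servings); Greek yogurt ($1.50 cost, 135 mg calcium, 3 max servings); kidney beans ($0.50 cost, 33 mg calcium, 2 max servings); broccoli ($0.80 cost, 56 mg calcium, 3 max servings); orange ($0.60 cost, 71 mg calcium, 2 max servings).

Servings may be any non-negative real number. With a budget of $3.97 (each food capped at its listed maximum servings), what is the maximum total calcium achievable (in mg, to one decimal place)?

517.8 mg

Calcium per dollar: kale 223.2, orange 118.3, Greek yogurt 90, broccoli 70, kidney beans 66.
Take 1 serving of kale: spends $0.95, +212.0 mg calcium (running total 212.0 mg).
Take 2 servings of orange: spends $1.20, +142.0 mg calcium (running total 354.0 mg).
Take 1.213 servings of Greek yogurt: spends $1.82, +163.8 mg calcium (running total 517.8 mg).
Filling greedily by calcium-per-dollar is optimal for one linear limit, giving 517.8 mg.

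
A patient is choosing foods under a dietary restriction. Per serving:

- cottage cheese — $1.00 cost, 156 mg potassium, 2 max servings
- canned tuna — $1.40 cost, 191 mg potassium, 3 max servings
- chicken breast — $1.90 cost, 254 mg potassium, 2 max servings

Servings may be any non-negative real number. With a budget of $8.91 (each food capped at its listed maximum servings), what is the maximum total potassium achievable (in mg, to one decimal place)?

1247.3 mg

Potassium per dollar: cottage cheese 156, canned tuna 136.4, chicken breast 133.7.
Take 2 servings of cottage cheese: spends $2.00, +312.0 mg potassium (running total 312.0 mg).
Take 3 servings of canned tuna: spends $4.20, +573.0 mg potassium (running total 885.0 mg).
Take 1.426 servings of chicken breast: spends $2.71, +362.3 mg potassium (running total 1247.3 mg).
Filling greedily by potassium-per-dollar is optimal for one linear limit, giving 1247.3 mg.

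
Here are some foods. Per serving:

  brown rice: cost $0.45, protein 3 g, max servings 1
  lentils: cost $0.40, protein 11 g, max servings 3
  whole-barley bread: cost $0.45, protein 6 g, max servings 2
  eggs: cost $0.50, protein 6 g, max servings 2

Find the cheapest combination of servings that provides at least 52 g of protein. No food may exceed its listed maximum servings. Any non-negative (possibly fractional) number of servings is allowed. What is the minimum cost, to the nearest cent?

Cost per g of protein: lentils $0.0364, whole-barley bread $0.0750, eggs $0.0833, brown rice $0.1500.
Take 3 servings of lentils: +33.0 g protein for $1.20 (total $1.20, still need 19.0 g).
Take 2 servings of whole-barley bread: +12.0 g protein for $0.90 (total $2.10, still need 7.0 g).
Take 1.167 servings of eggs: +7.0 g protein for $0.58 (total $2.68, still need 0.0 g).
Filling from the cheapest source first is optimal under one linear minimum: $2.68.

$2.68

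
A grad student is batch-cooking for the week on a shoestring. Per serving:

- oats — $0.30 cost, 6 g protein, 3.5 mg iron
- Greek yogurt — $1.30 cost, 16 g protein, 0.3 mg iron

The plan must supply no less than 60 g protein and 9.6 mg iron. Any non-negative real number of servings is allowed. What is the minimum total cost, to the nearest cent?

$3.00

Check every corner: each single food scaled to meet both minima, and each pair solved so both constraints bind.
oats only: max(60/6, 9.6/3.5) = 10 servings → $3.00.
Greek yogurt only: max(60/16, 9.6/0.3) = 32 servings → $41.60.
oats + Greek yogurt with both tight: 2.502 servings and 2.812 servings → $4.41.
So the least-cost plan costs $3.00.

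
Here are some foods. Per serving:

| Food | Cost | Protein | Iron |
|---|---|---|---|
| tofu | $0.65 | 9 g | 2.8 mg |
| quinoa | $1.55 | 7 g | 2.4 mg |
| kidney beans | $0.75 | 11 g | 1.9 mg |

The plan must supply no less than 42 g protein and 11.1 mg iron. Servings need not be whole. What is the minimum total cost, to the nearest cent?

$2.98

tofu only: max(42/9, 11.1/2.8) = 4.667 servings → $3.03.
quinoa only: max(42/7, 11.1/2.4) = 6 servings → $9.30.
kidney beans only: max(42/11, 11.1/1.9) = 5.842 servings → $4.38.
tofu + quinoa: intersection lies outside the first quadrant.
tofu + kidney beans with both tight: 3.088 servings and 1.292 servings → $2.98.
quinoa + kidney beans with both tight: 3.229 servings and 1.763 servings → $6.33.
Cheapest feasible corner: $2.98.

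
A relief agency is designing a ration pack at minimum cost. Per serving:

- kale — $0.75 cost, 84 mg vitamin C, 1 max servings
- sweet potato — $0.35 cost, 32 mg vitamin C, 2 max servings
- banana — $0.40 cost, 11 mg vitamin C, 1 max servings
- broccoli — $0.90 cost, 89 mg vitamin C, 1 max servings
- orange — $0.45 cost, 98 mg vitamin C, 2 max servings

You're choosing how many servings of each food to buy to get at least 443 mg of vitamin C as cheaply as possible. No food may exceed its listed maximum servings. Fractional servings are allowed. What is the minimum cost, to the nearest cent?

$3.61

Cost per mg of vitamin C: orange $0.0046, kale $0.0089, broccoli $0.0101, sweet potato $0.0109, banana $0.0364.
Take 2 servings of orange: +196.0 mg vitamin C for $0.90 (total $0.90, still need 247.0 mg).
Take 1 serving of kale: +84.0 mg vitamin C for $0.75 (total $1.65, still need 163.0 mg).
Take 1 serving of broccoli: +89.0 mg vitamin C for $0.90 (total $2.55, still need 74.0 mg).
Take 2 servings of sweet potato: +64.0 mg vitamin C for $0.70 (total $3.25, still need 10.0 mg).
Take 0.9091 servings of banana: +10.0 mg vitamin C for $0.36 (total $3.61, still need 0.0 mg).
Filling from the cheapest source first is optimal under one linear minimum: $3.61.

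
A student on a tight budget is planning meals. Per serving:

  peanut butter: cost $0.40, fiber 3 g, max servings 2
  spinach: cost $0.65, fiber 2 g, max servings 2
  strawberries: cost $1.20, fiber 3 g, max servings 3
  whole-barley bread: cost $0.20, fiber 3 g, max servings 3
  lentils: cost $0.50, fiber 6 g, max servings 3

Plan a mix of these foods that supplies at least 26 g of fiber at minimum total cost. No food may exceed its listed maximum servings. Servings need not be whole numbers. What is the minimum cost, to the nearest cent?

Cost per g of fiber: whole-barley bread $0.0667, lentils $0.0833, peanut butter $0.1333, spinach $0.3250, strawberries $0.4000.
Take 3 servings of whole-barley bread: +9.0 g fiber for $0.60 (total $0.60, still need 17.0 g).
Take 2.833 servings of lentils: +17.0 g fiber for $1.42 (total $2.02, still need 0.0 g).
Filling from the cheapest source first is optimal under one linear minimum: $2.02.

$2.02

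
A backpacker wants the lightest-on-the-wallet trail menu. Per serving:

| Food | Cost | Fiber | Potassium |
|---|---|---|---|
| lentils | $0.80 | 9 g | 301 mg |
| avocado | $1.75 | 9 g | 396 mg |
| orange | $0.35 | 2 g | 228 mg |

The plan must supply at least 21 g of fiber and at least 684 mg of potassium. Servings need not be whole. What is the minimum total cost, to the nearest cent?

The cheapest plan sits at a corner of the feasible region — with two constraints it uses at most two foods.
lentils only: max(21/9, 684/301) = 2.333 servings → $1.87.
avocado only: max(21/9, 684/396) = 2.333 servings → $4.08.
orange only: max(21/2, 684/228) = 10.5 servings → $3.67.
lentils + avocado: intersection lies outside the first quadrant.
lentils + orange: intersection lies outside the first quadrant.
avocado + orange with both targets exact would need a negative amount; discard.
So the least-cost plan costs $1.87.

$1.87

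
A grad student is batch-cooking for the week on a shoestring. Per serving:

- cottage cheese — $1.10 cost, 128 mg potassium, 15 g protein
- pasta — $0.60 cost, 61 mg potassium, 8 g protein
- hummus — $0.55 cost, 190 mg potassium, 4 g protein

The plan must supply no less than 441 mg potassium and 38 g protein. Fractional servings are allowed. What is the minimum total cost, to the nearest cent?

Compare the cost at each extreme point of the feasible region.
cottage cheese only: max(441/128, 38/15) = 3.445 servings → $3.79.
pasta only: max(441/61, 38/8) = 7.23 servings → $4.34.
hummus only: max(441/190, 38/4) = 9.5 servings → $5.22.
cottage cheese + pasta: the both-tight solution has a negative serving — not a feasible corner.
cottage cheese + hummus with both tight: 2.334 servings and 0.7489 servings → $2.98.
pasta + hummus with both tight: 4.276 servings and 0.9483 servings → $3.09.
Cheapest feasible corner: $2.98.

$2.98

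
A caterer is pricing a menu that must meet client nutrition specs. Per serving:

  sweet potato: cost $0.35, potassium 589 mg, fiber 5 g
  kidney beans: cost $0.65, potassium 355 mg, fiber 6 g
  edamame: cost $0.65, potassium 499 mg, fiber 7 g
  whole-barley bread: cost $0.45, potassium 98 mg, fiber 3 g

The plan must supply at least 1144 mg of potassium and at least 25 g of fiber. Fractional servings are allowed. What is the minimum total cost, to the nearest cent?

$1.75

With two linear requirements the optimum uses one or two foods; enumerate the corners.
sweet potato only: max(1144/589, 25/5) = 5 servings → $1.75.
kidney beans only: max(1144/355, 25/6) = 4.167 servings → $2.71.
edamame only: max(1144/499, 25/7) = 3.571 servings → $2.32.
whole-barley bread only: max(1144/98, 25/3) = 11.67 servings → $5.25.
sweet potato + kidney beans: the both-tight solution has a negative serving — not a feasible corner.
sweet potato + edamame with both targets exact would need a negative amount; discard.
sweet potato + whole-barley bread with both tight: 0.769 servings and 7.052 servings → $3.44.
kidney beans + edamame with both targets exact would need a negative amount; discard.
kidney beans + whole-barley bread with both tight: 2.059 servings and 4.216 servings → $3.24.
edamame + whole-barley bread with both tight: 1.211 servings and 5.508 servings → $3.27.
The minimum over all feasible corners is $1.75.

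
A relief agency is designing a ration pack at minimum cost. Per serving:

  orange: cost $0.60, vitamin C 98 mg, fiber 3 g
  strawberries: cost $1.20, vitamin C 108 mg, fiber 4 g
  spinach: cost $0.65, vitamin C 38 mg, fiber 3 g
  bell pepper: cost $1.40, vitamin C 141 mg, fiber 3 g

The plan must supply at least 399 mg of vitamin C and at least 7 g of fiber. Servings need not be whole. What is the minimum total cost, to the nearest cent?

This is a tiny linear program; its minimum lies at a vertex of the feasible set. List the vertices and price them.
orange only: max(399/98, 7/3) = 4.071 servings → $2.44.
strawberries only: max(399/108, 7/4) = 3.694 servings → $4.43.
spinach only: max(399/38, 7/3) = 10.5 servings → $6.83.
bell pepper only: max(399/141, 7/3) = 2.83 servings → $3.96.
orange + strawberries: intersection lies outside the first quadrant.
orange + spinach: the both-tight solution has a negative serving — not a feasible corner.
orange + bell pepper: intersection lies outside the first quadrant.
strawberries + spinach with both targets exact would need a negative amount; discard.
strawberries + bell pepper with both targets exact would need a negative amount; discard.
spinach + bell pepper: the both-tight solution has a negative serving — not a feasible corner.
Cheapest feasible corner: $2.44.

$2.44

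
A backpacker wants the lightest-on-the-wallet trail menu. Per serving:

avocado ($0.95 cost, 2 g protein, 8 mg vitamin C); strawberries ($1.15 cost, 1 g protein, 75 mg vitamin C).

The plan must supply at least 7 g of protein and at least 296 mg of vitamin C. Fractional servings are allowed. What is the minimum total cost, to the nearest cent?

$5.87

With two linear requirements the optimum uses one or two foods; enumerate the corners.
avocado only: max(7/2, 296/8) = 37 servings → $35.15.
strawberries only: max(7/1, 296/75) = 7 servings → $8.05.
avocado + strawberries with both tight: 1.613 servings and 3.775 servings → $5.87.
Cheapest feasible corner: $5.87.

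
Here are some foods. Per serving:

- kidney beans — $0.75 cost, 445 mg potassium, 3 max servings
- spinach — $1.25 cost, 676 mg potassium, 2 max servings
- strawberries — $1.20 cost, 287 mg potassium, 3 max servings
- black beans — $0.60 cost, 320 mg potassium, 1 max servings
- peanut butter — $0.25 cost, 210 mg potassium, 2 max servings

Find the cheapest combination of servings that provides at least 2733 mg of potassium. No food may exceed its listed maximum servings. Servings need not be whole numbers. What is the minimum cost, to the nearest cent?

Cost per mg of potassium: peanut butter $0.0012, kidney beans $0.0017, spinach $0.0018, black beans $0.0019, strawberries $0.0042.
Take 2 servings of peanut butter: +420.0 mg potassium for $0.50 (total $0.50, still need 2313.0 mg).
Take 3 servings of kidney beans: +1335.0 mg potassium for $2.25 (total $2.75, still need 978.0 mg).
Take 1.447 servings of spinach: +978.0 mg potassium for $1.81 (total $4.56, still need 0.0 mg).
Greedy by cheapest-per-mg is optimal for a single linear constraint, so the minimum cost is $4.56.

$4.56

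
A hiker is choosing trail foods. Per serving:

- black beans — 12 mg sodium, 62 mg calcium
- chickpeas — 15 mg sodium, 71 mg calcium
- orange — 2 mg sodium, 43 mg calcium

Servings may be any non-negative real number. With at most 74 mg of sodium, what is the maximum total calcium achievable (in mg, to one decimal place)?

Calcium per mg sodium: orange 21.5, black beans 5.167, chickpeas 4.733.
With no serving limits, spend the whole sodium allowance on orange: 74 mg / 2 mg × 43 mg = 1591.0 mg.

1591.0 mg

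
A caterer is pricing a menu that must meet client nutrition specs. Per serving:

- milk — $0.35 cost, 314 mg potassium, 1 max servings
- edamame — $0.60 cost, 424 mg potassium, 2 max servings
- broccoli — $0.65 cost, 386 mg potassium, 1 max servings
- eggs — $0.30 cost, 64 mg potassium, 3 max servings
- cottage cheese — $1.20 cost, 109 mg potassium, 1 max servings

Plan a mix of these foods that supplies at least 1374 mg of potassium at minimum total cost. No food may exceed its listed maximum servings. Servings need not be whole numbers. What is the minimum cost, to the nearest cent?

$1.91

Cost per mg of potassium: milk $0.0011, edamame $0.0014, broccoli $0.0017, eggs $0.0047, cottage cheese $0.0110.
Take 1 serving of milk: +314.0 mg potassium for $0.35 (total $0.35, still need 1060.0 mg).
Take 2 servings of edamame: +848.0 mg potassium for $1.20 (total $1.55, still need 212.0 mg).
Take 0.5492 servings of broccoli: +212.0 mg potassium for $0.36 (total $1.91, still need 0.0 mg).
Greedy by cheapest-per-mg is optimal for a single linear constraint, so the minimum cost is $1.91.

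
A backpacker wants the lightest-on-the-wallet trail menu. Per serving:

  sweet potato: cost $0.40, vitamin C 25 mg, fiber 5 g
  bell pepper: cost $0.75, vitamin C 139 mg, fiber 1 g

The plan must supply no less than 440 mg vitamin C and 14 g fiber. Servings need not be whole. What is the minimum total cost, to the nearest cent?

$2.97

This is a tiny linear program; its minimum lies at a vertex of the feasible set. List the vertices and price them.
sweet potato only: max(440/25, 14/5) = 17.6 servings → $7.04.
bell pepper only: max(440/139, 14/1) = 14 servings → $10.50.
sweet potato + bell pepper with both tight: 2.248 servings and 2.761 servings → $2.97.
So the least-cost plan costs $2.97.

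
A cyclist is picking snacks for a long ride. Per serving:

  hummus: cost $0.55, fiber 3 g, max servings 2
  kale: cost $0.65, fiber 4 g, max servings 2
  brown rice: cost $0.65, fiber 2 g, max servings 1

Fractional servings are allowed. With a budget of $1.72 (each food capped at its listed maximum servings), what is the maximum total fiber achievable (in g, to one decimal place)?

10.3 g

Fiber per dollar: kale 6.154, hummus 5.455, brown rice 3.077.
Take 2 servings of kale: spends $1.30, +8.0 g fiber (running total 8.0 g).
Take 0.7636 servings of hummus: spends $0.42, +2.3 g fiber (running total 10.3 g).
Greedy by best ratio exhausts the cost allowance optimally: 10.3 g.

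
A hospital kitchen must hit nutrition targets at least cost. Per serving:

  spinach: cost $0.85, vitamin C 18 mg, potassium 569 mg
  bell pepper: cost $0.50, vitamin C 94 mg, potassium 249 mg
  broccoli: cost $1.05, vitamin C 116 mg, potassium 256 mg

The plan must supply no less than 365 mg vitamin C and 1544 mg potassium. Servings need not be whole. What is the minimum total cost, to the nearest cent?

With two linear requirements the optimum uses one or two foods; enumerate the corners.
spinach only: max(365/18, 1544/569) = 20.28 servings → $17.24.
bell pepper only: max(365/94, 1544/249) = 6.201 servings → $3.10.
broccoli only: max(365/116, 1544/256) = 6.031 servings → $6.33.
spinach + bell pepper with both tight: 1.107 servings and 3.671 servings → $2.78.
spinach + broccoli with both tight: 1.395 servings and 2.93 servings → $4.26.
bell pepper + broccoli with both targets exact would need a negative amount; discard.
So the least-cost plan costs $2.78.

$2.78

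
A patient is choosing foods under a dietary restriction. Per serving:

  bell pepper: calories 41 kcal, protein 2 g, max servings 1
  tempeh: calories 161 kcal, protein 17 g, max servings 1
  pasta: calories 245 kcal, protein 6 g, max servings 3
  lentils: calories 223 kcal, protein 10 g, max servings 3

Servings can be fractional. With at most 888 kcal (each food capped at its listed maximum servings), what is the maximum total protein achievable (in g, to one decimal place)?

Protein per kcal: tempeh 0.1056, bell pepper 0.04878, lentils 0.04484, pasta 0.02449.
Take 1 serving of tempeh: uses 161 kcal, +17.0 g protein (running total 17.0 g).
Take 1 serving of bell pepper: uses 41 kcal, +2.0 g protein (running total 19.0 g).
Take 3 servings of lentils: uses 669 kcal, +30.0 g protein (running total 49.0 g).
Take 0.06939 servings of pasta: uses 17 kcal, +0.4 g protein (running total 49.4 g).
Filling greedily by protein-per-kcal is optimal for one linear limit, giving 49.4 g.

49.4 g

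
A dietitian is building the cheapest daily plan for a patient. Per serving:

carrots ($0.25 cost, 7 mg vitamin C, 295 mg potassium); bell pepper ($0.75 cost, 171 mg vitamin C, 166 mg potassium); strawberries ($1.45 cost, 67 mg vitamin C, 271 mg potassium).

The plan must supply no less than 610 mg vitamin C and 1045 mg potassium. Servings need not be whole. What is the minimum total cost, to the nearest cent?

Compare the cost at each extreme point of the feasible region.
carrots only: max(610/7, 1045/295) = 87.14 servings → $21.79.
bell pepper only: max(610/171, 1045/166) = 6.295 servings → $4.72.
strawberries only: max(610/67, 1045/271) = 9.104 servings → $13.20.
carrots + bell pepper with both tight: 1.571 servings and 3.503 servings → $3.02.
carrots + strawberries: intersection lies outside the first quadrant.
bell pepper + strawberries with both tight: 2.706 servings and 2.199 servings → $5.22.
Cheapest feasible corner: $3.02.

$3.02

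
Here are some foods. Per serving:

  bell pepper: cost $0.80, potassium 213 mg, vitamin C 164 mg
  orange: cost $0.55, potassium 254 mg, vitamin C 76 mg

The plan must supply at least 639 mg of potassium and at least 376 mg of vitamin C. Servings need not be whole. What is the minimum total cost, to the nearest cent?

$2.01

An LP optimum is at a vertex; with two nutrient constraints at most two foods are used. Check each candidate.
bell pepper only: max(639/213, 376/164) = 3 servings → $2.40.
orange only: max(639/254, 376/76) = 4.947 servings → $2.72.
bell pepper + orange with both tight: 1.843 servings and 0.9702 servings → $2.01.
The minimum over all feasible corners is $2.01.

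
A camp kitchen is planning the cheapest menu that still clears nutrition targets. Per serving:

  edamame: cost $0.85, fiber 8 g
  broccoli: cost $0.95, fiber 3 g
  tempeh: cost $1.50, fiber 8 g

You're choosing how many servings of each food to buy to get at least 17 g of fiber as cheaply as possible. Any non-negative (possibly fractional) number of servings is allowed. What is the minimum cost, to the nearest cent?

Cost per g of fiber: edamame $0.1062, tempeh $0.1875, broccoli $0.3167.
With no serving limits, use only edamame: 17 g / 8 g = 2.125 servings × $0.85 = $1.81.

$1.81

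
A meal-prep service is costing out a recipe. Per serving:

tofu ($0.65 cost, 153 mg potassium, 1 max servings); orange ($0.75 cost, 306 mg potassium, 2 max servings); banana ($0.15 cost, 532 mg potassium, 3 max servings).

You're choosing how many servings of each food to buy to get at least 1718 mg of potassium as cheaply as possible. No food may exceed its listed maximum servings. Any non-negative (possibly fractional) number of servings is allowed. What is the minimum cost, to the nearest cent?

Cost per mg of potassium: banana $0.0003, orange $0.0025, tofu $0.0042.
Take 3 servings of banana: +1596.0 mg potassium for $0.45 (total $0.45, still need 122.0 mg).
Take 0.3987 servings of orange: +122.0 mg potassium for $0.30 (total $0.75, still need 0.0 mg).
Filling from the cheapest source first is optimal under one linear minimum: $0.75.

$0.75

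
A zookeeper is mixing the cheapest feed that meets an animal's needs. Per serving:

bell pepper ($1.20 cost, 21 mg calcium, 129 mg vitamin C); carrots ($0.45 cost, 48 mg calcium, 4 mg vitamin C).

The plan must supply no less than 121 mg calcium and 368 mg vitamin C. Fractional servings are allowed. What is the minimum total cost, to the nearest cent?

$3.96

bell pepper only: max(121/21, 368/129) = 5.762 servings → $6.91.
carrots only: max(121/48, 368/4) = 92 servings → $41.40.
bell pepper + carrots with both tight: 2.813 servings and 1.29 servings → $3.96.
So the least-cost plan costs $3.96.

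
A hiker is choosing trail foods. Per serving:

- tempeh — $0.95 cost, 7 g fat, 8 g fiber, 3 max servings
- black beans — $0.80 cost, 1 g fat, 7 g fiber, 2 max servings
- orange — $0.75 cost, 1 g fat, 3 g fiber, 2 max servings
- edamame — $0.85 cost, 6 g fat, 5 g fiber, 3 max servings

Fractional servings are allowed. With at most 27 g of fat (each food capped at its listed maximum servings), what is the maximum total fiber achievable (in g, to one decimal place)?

Fiber per g fat: black beans 7, orange 3, tempeh 1.143, edamame 0.8333.
Take 2 servings of black beans: uses 2 g fat, +14.0 g fiber (running total 14.0 g).
Take 2 servings of orange: uses 2 g fat, +6.0 g fiber (running total 20.0 g).
Take 3 servings of tempeh: uses 21 g fat, +24.0 g fiber (running total 44.0 g).
Take 0.3333 servings of edamame: uses 2 g fat, +1.7 g fiber (running total 45.7 g).
Greedy by best ratio exhausts the fat allowance optimally: 45.7 g.

45.7 g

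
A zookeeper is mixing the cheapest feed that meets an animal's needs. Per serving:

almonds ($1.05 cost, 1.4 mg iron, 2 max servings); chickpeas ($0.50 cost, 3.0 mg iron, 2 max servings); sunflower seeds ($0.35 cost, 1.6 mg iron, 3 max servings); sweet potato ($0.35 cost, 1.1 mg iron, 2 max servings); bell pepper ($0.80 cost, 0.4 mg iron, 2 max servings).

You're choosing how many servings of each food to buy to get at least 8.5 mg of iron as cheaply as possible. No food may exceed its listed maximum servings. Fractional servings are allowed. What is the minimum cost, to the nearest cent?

Cost per mg of iron: chickpeas $0.1667, sunflower seeds $0.2188, sweet potato $0.3182, almonds $0.7500, bell pepper $2.0000.
Take 2 servings of chickpeas: +6.0 mg iron for $1.00 (total $1.00, still need 2.5 mg).
Take 1.562 servings of sunflower seeds: +2.5 mg iron for $0.55 (total $1.55, still need 0.0 mg).
Filling from the cheapest source first is optimal under one linear minimum: $1.55.

$1.55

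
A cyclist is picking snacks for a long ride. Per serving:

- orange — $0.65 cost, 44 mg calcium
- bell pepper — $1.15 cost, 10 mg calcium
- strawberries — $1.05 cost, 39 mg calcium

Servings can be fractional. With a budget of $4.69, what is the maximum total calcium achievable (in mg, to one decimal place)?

Calcium per dollar: orange 67.69, strawberries 37.14, bell pepper 8.696.
With no serving limits, spend the whole cost allowance on orange: $4.69 / $0.65 × 44 mg = 317.5 mg.

317.5 mg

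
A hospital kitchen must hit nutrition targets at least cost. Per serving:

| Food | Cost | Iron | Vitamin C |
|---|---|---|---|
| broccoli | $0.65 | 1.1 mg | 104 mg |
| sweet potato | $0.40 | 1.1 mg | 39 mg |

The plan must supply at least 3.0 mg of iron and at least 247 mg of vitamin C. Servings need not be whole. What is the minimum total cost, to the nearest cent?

Compare the cost at each extreme point of the feasible region.
broccoli only: max(3.0/1.1, 247/104) = 2.727 servings → $1.77.
sweet potato only: max(3.0/1.1, 247/39) = 6.333 servings → $2.53.
broccoli + sweet potato with both tight: 2.164 servings and 0.5636 servings → $1.63.
So the least-cost plan costs $1.63.

$1.63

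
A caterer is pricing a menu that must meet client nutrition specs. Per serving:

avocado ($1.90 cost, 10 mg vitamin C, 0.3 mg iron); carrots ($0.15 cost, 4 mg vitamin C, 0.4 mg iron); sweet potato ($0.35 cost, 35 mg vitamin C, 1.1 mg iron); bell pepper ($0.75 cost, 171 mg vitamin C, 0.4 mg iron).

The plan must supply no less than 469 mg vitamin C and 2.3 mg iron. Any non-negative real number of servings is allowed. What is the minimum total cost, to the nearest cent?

$2.29

A basic optimal solution has at most two foods positive. Try each food alone and each pair with both targets met exactly.
avocado only: max(469/10, 2.3/0.3) = 46.9 servings → $89.11.
carrots only: max(469/4, 2.3/0.4) = 117.2 servings → $17.59.
sweet potato only: max(469/35, 2.3/1.1) = 13.4 servings → $4.69.
bell pepper only: max(469/171, 2.3/0.4) = 5.75 servings → $4.31.
avocado + carrots: the both-tight solution has a negative serving — not a feasible corner.
avocado + sweet potato: intersection lies outside the first quadrant.
avocado + bell pepper with both tight: 4.349 servings and 2.488 servings → $10.13.
carrots + sweet potato: the both-tight solution has a negative serving — not a feasible corner.
carrots + bell pepper with both tight: 3.079 servings and 2.671 servings → $2.46.
sweet potato + bell pepper with both tight: 1.182 servings and 2.501 servings → $2.29.
So the least-cost plan costs $2.29.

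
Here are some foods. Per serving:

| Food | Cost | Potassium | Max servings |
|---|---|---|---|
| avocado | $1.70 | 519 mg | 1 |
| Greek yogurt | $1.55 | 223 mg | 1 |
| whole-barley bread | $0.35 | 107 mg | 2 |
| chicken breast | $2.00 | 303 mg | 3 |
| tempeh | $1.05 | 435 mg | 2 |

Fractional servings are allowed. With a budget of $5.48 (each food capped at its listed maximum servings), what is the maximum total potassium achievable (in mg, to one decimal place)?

Potassium per dollar: tempeh 414.3, whole-barley bread 305.7, avocado 305.3, chicken breast 151.5, Greek yogurt 143.9.
Take 2 servings of tempeh: spends $2.10, +870.0 mg potassium (running total 870.0 mg).
Take 2 servings of whole-barley bread: spends $0.70, +214.0 mg potassium (running total 1084.0 mg).
Take 1 serving of avocado: spends $1.70, +519.0 mg potassium (running total 1603.0 mg).
Take 0.49 servings of chicken breast: spends $0.98, +148.5 mg potassium (running total 1751.5 mg).
Filling greedily by potassium-per-dollar is optimal for one linear limit, giving 1751.5 mg.

1751.5 mg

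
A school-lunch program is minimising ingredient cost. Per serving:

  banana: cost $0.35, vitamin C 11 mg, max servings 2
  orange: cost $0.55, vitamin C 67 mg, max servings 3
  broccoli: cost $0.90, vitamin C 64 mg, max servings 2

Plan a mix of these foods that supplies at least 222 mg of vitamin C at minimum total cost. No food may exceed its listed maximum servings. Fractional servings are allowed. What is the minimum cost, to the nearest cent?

Cost per mg of vitamin C: orange $0.0082, broccoli $0.0141, banana $0.0318.
Take 3 servings of orange: +201.0 mg vitamin C for $1.65 (total $1.65, still need 21.0 mg).
Take 0.3281 servings of broccoli: +21.0 mg vitamin C for $0.30 (total $1.95, still need 0.0 mg).
Filling from the cheapest source first is optimal under one linear minimum: $1.95.

$1.95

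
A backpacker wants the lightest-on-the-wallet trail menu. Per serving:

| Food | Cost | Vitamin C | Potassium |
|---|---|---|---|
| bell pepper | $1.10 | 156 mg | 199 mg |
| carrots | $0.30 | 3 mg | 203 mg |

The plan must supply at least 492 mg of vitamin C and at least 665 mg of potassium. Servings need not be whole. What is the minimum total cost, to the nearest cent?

At the optimum either one food covers both requirements or two foods hit both targets exactly; no other combination can be cheaper.
bell pepper only: max(492/156, 665/199) = 3.342 servings → $3.68.
carrots only: max(492/3, 665/203) = 164 servings → $49.20.
bell pepper + carrots with both tight: 3.15 servings and 0.1877 servings → $3.52.
So the least-cost plan costs $3.52.

$3.52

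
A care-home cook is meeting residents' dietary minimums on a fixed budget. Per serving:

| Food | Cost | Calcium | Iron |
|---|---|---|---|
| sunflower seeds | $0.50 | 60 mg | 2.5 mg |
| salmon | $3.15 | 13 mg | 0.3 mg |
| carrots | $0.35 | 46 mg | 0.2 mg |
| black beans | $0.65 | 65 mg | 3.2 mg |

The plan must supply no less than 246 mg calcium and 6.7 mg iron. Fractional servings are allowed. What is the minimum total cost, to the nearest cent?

$1.98

An LP optimum is at a vertex; with two nutrient constraints at most two foods are used. Check each candidate.
sunflower seeds only: max(246/60, 6.7/2.5) = 4.1 servings → $2.05.
salmon only: max(246/13, 6.7/0.3) = 22.33 servings → $70.35.
carrots only: max(246/46, 6.7/0.2) = 33.5 servings → $11.72.
black beans only: max(246/65, 6.7/3.2) = 3.785 servings → $2.46.
sunflower seeds + salmon with both tight: 0.9172 servings and 14.69 servings → $46.73.
sunflower seeds + carrots with both tight: 2.515 servings and 2.068 servings → $1.98.
sunflower seeds + black beans: intersection lies outside the first quadrant.
salmon + carrots with both targets exact would need a negative amount; discard.
salmon + black beans with both tight: 15.91 servings and 0.6018 servings → $50.52.
carrots + black beans with both tight: 2.621 servings and 1.93 servings → $2.17.
Cheapest feasible corner: $1.98.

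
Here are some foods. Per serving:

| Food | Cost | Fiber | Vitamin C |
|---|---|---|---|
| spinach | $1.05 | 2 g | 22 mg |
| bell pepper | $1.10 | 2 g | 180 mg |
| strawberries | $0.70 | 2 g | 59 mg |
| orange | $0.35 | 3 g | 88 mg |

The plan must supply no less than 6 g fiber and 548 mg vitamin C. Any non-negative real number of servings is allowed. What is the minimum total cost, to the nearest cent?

Compare the cost at each extreme point of the feasible region.
spinach only: max(6/2, 548/22) = 24.91 servings → $26.15.
bell pepper only: max(6/2, 548/180) = 3.044 servings → $3.35.
strawberries only: max(6/2, 548/59) = 9.288 servings → $6.50.
orange only: max(6/3, 548/88) = 6.227 servings → $2.18.
spinach + bell pepper: the both-tight solution has a negative serving — not a feasible corner.
spinach + strawberries: intersection lies outside the first quadrant.
spinach + orange with both targets exact would need a negative amount; discard.
bell pepper + strawberries with both targets exact would need a negative amount; discard.
bell pepper + orange: the both-tight solution has a negative serving — not a feasible corner.
strawberries + orange with both targets exact would need a negative amount; discard.
So the least-cost plan costs $2.18.

$2.18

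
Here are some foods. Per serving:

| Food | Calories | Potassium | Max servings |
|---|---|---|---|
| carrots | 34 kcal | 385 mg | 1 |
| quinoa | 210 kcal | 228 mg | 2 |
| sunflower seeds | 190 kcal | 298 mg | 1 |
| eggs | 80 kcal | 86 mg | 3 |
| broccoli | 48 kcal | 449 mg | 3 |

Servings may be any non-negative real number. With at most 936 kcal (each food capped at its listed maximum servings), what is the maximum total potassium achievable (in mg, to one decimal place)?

Potassium per kcal: carrots 11.32, broccoli 9.354, sunflower seeds 1.568, quinoa 1.086, eggs 1.075.
Take 1 serving of carrots: uses 34 kcal, +385.0 mg potassium (running total 385.0 mg).
Take 3 servings of broccoli: uses 144 kcal, +1347.0 mg potassium (running total 1732.0 mg).
Take 1 serving of sunflower seeds: uses 190 kcal, +298.0 mg potassium (running total 2030.0 mg).
Take 2 servings of quinoa: uses 420 kcal, +456.0 mg potassium (running total 2486.0 mg).
Take 1.85 servings of eggs: uses 148 kcal, +159.1 mg potassium (running total 2645.1 mg).
Filling greedily by potassium-per-kcal is optimal for one linear limit, giving 2645.1 mg.

2645.1 mg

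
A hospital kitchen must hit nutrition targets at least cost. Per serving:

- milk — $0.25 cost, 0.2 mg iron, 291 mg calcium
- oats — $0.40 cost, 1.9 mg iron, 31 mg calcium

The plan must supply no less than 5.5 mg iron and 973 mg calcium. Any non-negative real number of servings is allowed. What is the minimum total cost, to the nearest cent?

At the optimum either one food covers both requirements or two foods hit both targets exactly; no other combination can be cheaper.
milk only: max(5.5/0.2, 973/291) = 27.5 servings → $6.88.
oats only: max(5.5/1.9, 973/31) = 31.39 servings → $12.55.
milk + oats with both tight: 3.07 servings and 2.572 servings → $1.80.
Cheapest feasible corner: $1.80.

$1.80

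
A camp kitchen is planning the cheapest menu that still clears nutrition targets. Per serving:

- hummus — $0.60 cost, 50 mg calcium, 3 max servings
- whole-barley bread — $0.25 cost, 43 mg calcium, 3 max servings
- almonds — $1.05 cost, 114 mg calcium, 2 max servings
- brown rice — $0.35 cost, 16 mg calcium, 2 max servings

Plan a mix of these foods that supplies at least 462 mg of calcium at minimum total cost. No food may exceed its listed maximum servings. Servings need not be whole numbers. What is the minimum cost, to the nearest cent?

Cost per mg of calcium: whole-barley bread $0.0058, almonds $0.0092, hummus $0.0120, brown rice $0.0219.
Take 3 servings of whole-barley bread: +129.0 mg calcium for $0.75 (total $0.75, still need 333.0 mg).
Take 2 servings of almonds: +228.0 mg calcium for $2.10 (total $2.85, still need 105.0 mg).
Take 2.1 servings of hummus: +105.0 mg calcium for $1.26 (total $4.11, still need 0.0 mg).
Filling from the cheapest source first is optimal under one linear minimum: $4.11.

$4.11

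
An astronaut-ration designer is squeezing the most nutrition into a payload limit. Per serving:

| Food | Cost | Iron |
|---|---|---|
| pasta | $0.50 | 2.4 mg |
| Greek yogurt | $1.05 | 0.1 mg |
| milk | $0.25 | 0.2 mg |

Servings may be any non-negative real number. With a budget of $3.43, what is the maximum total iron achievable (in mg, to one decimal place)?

16.5 mg

Iron per dollar: pasta 4.8, milk 0.8, Greek yogurt 0.09524.
With no serving limits, spend the whole cost allowance on pasta: $3.43 / $0.50 × 2.4 mg = 16.5 mg.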